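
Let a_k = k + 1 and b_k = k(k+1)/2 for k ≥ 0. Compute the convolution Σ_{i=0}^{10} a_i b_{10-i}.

715

Write out a_i and b_{10-i} for i = 0,…,10 and sum the products.
Σ = 1·55 + 2·45 + 3·36 + 4·28 + 5·21 + 6·15 + 7·10 + 8·6 + 9·3 + 10·1 + 11·0 = 715.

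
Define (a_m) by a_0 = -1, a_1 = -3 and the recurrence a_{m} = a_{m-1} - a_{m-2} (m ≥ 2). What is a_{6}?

The ordinary generating function has denominator 1 - t + t^2.
Iterating the recurrence: a_0,…,a_{6} = -1, -3, -2, 1, 3, 2, -1.

-1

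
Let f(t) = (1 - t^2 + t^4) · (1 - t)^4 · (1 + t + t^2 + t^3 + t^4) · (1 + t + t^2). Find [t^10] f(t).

2

(1 - t^2 + t^4) has coefficients 1,0,-1,0,1 for degrees 0…4.
(1 - t)^4 has coefficients 1,-4,6,-4,1,0,0,0,0,0,0 for degrees 0…10.
Multiplying by (1 + t + t^2 + t^3 + t^4) gives running coefficients 1,-3,3,-1,0,-1,3,-3,1,0,0 for degrees 0…10.
Finally multiplying by (1 + t + t^2), the product of all factors after the first has coefficients 1,-2,1,-1,2,-2,2,-1,1,-2,1 for degrees 0…10.
[t^10] = 1·1 − 1·1 + 1·2 = 2.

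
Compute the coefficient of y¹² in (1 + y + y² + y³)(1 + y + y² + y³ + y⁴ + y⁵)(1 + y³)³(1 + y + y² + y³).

(1 + y + y² + y³) has coefficients 1,1,1,1 for degrees 0…3.
(1 + y + y² + y³ + y⁴ + y⁵) has coefficients 1,1,1,1,1,1,0,0,0,0,0,0,0 for degrees 0…12.
Multiplying by (1 + y³)³ gives running coefficients 1,1,1,4,4,4,6,6,6,4,4,4,1 for degrees 0…12.
Finally multiplying by (1 + y + y² + y³), the product of all factors after the first has coefficients 1,2,3,7,10,13,18,20,22,22,20,18,13 for degrees 0…12.
[y¹²] = 1·13 + 1·18 + 1·20 + 1·22 = 73.

73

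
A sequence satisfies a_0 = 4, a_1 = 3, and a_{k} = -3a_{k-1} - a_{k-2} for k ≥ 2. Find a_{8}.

The ordinary generating function has denominator 1 + 3y + y^2.
Iterating the recurrence: a_0,…,a_{8} = 4, 3, -13, 36, -95, 249, -652, 1707, -4469.

-4469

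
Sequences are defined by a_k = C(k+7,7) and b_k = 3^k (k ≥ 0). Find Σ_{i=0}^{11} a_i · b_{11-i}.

4506378

The convolution is the t^11 coefficient of A(t)B(t).
Σ = 1·177147 + 8·59049 + 36·19683 + 120·6561 + 330·2187 + 792·729 + 1716·243 + 3432·81 + 6435·27 + 11440·9 + 19448·3 + 31824·1 = 4506378.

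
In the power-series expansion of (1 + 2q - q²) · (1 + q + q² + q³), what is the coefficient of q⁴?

(1 + 2q - q²) has coefficients 1,2,-1 for degrees 0…2.
(1 + q + q² + q³) has coefficients 1,1,1,1,0 for degrees 0…4.
[q⁴] = 1·0 + 2·1 − 1·1 = 1.

1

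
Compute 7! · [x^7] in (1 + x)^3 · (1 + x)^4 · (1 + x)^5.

The EGF product rule gives c_7 = Σ_{k_1+k_2+k_3=7} C(7; k_1,k_2,k_3) · ∏ g_i(k_i), where (1+x)^3 gives the falling factorial (3)_k; (1+x)^4 gives the falling factorial (4)_k; (1+x)^5 gives the falling factorial (5)_k.
g_1(k) for k = 0…7: 1, 3, 6, 6, 0, 0, 0, 0.
g_2(k) for k = 0…7: 1, 4, 12, 24, 24, 0, 0, 0.
g_3(k) for k = 0…7: 1, 5, 20, 60, 120, 120, 0, 0.
First combine the last two factors: h(k) = Σ_j C(k,j)·g_2(j)·g_3(k−j) for k = 0…7: 1, 9, 72, 504, 3024, 15120, 60480, 181440.
c_7 = Σ_k C(7,k)·g_1(k)·h(7−k) = 1·1·181440 + 7·3·60480 + 21·6·15120 + 35·6·3024 = 181440 + 1270080 + 1905120 + 635040 = 3991680.

3991680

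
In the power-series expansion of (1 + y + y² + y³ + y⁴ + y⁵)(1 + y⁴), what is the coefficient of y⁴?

(1 + y + y² + y³ + y⁴ + y⁵) has coefficients 1,1,1,1,1 for degrees 0…4.
(1 + y⁴) has coefficients 1,0,0,0,1 for degrees 0…4.
[y⁴] = 1·1 + 1·0 + 1·0 + 1·0 + 1·1 = 2.

2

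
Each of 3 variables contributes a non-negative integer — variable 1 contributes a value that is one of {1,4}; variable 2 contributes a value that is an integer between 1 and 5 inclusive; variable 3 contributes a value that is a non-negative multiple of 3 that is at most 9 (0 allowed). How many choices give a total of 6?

The generating function for the choices is (x + x^4)·(x + x^2 + x^3 + x^4 + x^5)·(1 + x^3 + x^6 + x^9); the count is [x^6].
(x + x^4) has coefficients 0,1,0,0,1 for degrees 0…4.
(x + x^2 + x^3 + x^4 + x^5) has coefficients 0,1,1,1,1,1,0 for degrees 0…6.
Finally multiplying by (1 + x^3 + x^6 + x^9), the product of all factors after the first has coefficients 0,1,1,1,2,2,1 for degrees 0…6.
[x^6] = 1·2 + 1·1 = 3.

3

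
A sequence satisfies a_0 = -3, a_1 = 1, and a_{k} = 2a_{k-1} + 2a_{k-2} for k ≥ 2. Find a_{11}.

-21856

The ordinary generating function has denominator 1 - 2x - 2x^2.
Iterating the recurrence: a_0,…,a_{11} = -3, 1, -4, -6, -20, -52, -144, -392, -1072, -2928, -8000, -21856.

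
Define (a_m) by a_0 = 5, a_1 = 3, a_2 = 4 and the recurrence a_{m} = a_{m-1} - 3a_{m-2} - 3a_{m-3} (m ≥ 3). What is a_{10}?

The ordinary generating function has denominator 1 - q + 3q^2 + 3q^3.
Iterating the recurrence: a_0,…,a_{10} = 5, 3, 4, -20, -41, 7, 190, 292, -299, -1745, -1724.

-1724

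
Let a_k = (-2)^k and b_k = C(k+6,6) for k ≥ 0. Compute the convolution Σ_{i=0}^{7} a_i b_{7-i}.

804

Write out a_i and b_{7-i} for i = 0,…,7 and sum the products.
Σ = 1·1716 − 2·924 + 4·462 − 8·210 + 16·84 − 32·28 + 64·7 − 128·1 = 804.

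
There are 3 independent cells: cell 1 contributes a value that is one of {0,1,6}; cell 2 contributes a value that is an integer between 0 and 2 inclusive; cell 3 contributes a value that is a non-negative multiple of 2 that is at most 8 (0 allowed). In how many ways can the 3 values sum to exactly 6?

4

The generating function for the choices is (1 + q + q^6)·(1 + q + q^2)·(1 + q^2 + q^4 + q^6 + q^8); the count is [q^6].
(1 + q + q^6) has coefficients 1,1,0,0,0,0,1 for degrees 0…6.
(1 + q + q^2) has coefficients 1,1,1,0,0,0,0 for degrees 0…6.
Finally multiplying by (1 + q^2 + q^4 + q^6 + q^8), the product of all factors after the first has coefficients 1,1,2,1,2,1,2 for degrees 0…6.
[q^6] = 1·2 + 1·1 + 1·1 = 4.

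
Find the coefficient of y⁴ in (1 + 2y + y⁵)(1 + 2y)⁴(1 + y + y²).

200

(1 + 2y + y⁵) has coefficients 1,2,0,0,0 for degrees 0…4.
(1 + 2y)⁴ has coefficients 1,8,24,32,16 for degrees 0…4.
Finally multiplying by (1 + y + y²), the product of all factors after the first has coefficients 1,9,33,64,72 for degrees 0…4.
[y⁴] = 1·72 + 2·64 = 200.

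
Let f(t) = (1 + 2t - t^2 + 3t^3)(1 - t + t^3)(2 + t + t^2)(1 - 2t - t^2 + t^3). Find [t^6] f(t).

(1 + 2t - t^2 + 3t^3) has coefficients 1,2,-1,3 for degrees 0…3.
(1 - t + t^3) has coefficients 1,-1,0,1,0,0,0 for degrees 0…6.
Multiplying by (2 + t + t^2) gives running coefficients 2,-1,0,1,1,1,0 for degrees 0…6.
Finally multiplying by (1 - 2t - t^2 + t^3), the product of all factors after the first has coefficients 2,-5,0,4,-2,-2,-2 for degrees 0…6.
[t^6] = 1·(-2) + 2·(-2) − 1·(-2) + 3·4 = 8.

8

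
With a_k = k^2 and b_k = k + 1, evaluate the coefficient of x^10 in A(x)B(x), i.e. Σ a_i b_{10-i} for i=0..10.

1210

This is [x^10] in the product of the two ordinary generating functions.
Σ = 0·11 + 1·10 + 4·9 + 9·8 + 16·7 + 25·6 + 36·5 + 49·4 + 64·3 + 81·2 + 100·1 = 1210.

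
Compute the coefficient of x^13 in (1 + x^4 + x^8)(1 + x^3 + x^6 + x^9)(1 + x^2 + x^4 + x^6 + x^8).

4

(1 + x^4 + x^8) has coefficients 1,0,0,0,1,0,0,0,1 for degrees 0…8.
(1 + x^3 + x^6 + x^9) has coefficients 1,0,0,1,0,0,1,0,0,1,0,0,0,0 for degrees 0…13.
Finally multiplying by (1 + x^2 + x^4 + x^6 + x^8), the product of all factors after the first has coefficients 1,0,1,1,1,1,2,1,2,2,1,2,1,1 for degrees 0…13.
[x^13] = 1·1 + 1·2 + 1·1 = 4.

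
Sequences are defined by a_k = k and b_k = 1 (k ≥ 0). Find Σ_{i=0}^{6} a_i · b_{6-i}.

This is [x^6] in the product of the two ordinary generating functions.
Σ = 0·1 + 1·1 + 2·1 + 3·1 + 4·1 + 5·1 + 6·1 = 21.

21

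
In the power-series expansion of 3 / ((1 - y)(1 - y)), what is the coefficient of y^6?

21

The denominator gives the recurrence a_n = 2a_(n−1) − a_(n−2) for n ≥ 2; the numerator fixes a_0 = 3, a_1 = 6.
Iterating: 3, 6, 9, 12, 15, 18, 21, so a_6 = 21.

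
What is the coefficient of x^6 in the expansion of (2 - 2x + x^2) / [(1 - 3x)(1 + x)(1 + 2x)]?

639

The denominator gives the recurrence a_n = 7a_(n−2) + 6a_(n−3) for n ≥ 3; the numerator fixes a_0 = 2, a_1 = -2, a_2 = 15.
Iterating: 2, -2, 15, -2, 93, 76, 639, so a_6 = 639.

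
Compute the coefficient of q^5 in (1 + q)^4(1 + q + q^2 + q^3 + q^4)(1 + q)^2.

(1 + q)^4 has coefficients 1,4,6,4,1 for degrees 0…4.
(1 + q + q^2 + q^3 + q^4) has coefficients 1,1,1,1,1,0 for degrees 0…5.
Finally multiplying by (1 + q)^2, the product of all factors after the first has coefficients 1,3,4,4,4,3 for degrees 0…5.
[q^5] = 1·3 + 4·4 + 6·4 + 4·4 + 1·3 = 62.

62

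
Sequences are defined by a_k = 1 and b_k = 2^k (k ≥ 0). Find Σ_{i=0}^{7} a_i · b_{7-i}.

255

The convolution is the t^7 coefficient of A(t)B(t).
Σ = 1·128 + 1·64 + 1·32 + 1·16 + 1·8 + 1·4 + 1·2 + 1·1 = 255.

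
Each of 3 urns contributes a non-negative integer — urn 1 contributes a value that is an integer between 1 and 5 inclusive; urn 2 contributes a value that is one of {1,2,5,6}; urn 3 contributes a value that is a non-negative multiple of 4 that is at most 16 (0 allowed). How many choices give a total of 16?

The generating function for the choices is (q + q^2 + q^3 + q^4 + q^5)·(q + q^2 + q^5 + q^6)·(1 + q^4 + q^8 + q^12 + q^16); the count is [q^16].
(q + q^2 + q^3 + q^4 + q^5) has coefficients 0,1,1,1,1,1 for degrees 0…5.
(q + q^2 + q^5 + q^6) has coefficients 0,1,1,0,0,1,1,0,0,0,0,0,0,0,0,0,0 for degrees 0…16.
Finally multiplying by (1 + q^4 + q^8 + q^12 + q^16), the product of all factors after the first has coefficients 0,1,1,0,0,2,2,0,0,2,2,0,0,2,2,0,0 for degrees 0…16.
[q^16] = 1·0 + 1·2 + 1·2 + 1·0 + 1·0 = 4.

4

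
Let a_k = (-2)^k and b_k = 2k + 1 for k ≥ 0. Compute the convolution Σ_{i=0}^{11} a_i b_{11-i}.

-447

Write out a_i and b_{11-i} for i = 0,…,11 and sum the products.
Σ = 1·23 − 2·21 + 4·19 − 8·17 + 16·15 − 32·13 + 64·11 − 128·9 + 256·7 − 512·5 + 1024·3 − 2048·1 = -447.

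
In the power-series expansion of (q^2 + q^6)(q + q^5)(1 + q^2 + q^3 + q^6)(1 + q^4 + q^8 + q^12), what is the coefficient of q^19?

(q^2 + q^6) has coefficients 0,0,1,0,0,0,1 for degrees 0…6.
(q + q^5) has coefficients 0,1,0,0,0,1,0,0,0,0,0,0,0,0,0,0,0,0,0,0 for degrees 0…19.
Multiplying by (1 + q^2 + q^3 + q^6) gives running coefficients 0,1,0,1,1,1,0,2,1,0,0,1,0,0,0,0,0,0,0,0 for degrees 0…19.
Finally multiplying by (1 + q^4 + q^8 + q^12), the product of all factors after the first has coefficients 0,1,0,1,1,2,0,3,2,2,0,4,2,2,0,4,2,1,0,3 for degrees 0…19.
[q^19] = 1·1 + 1·2 = 3.

3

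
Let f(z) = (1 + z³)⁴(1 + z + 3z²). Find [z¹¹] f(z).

12

(1 + z³)⁴ has coefficients 1,0,0,4,0,0,6,0,0,4,0,0 for degrees 0…11.
(1 + z + 3z²) has coefficients 1,1,3,0,0,0,0,0,0,0,0,0 for degrees 0…11.
[z¹¹] = 1·0 + 4·0 + 6·0 + 4·3 = 12.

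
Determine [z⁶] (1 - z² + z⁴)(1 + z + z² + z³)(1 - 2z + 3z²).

(1 - z² + z⁴) has coefficients 1,0,-1,0,1 for degrees 0…4.
(1 + z + z² + z³) has coefficients 1,1,1,1,0,0,0 for degrees 0…6.
Finally multiplying by (1 - 2z + 3z²), the product of all factors after the first has coefficients 1,-1,2,2,1,3,0 for degrees 0…6.
[z⁶] = 1·0 − 1·1 + 1·2 = 1.

1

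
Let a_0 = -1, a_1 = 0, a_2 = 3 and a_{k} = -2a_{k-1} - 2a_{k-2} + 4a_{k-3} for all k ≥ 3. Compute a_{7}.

The ordinary generating function has denominator 1 + 2x + 2x^2 - 4x^3.
Iterating the recurrence: a_0,…,a_{7} = -1, 0, 3, -10, 14, 4, -76, 200.

200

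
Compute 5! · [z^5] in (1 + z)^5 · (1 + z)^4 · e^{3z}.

The EGF product rule gives c_5 = Σ_{k_1+k_2+k_3=5} C(5; k_1,k_2,k_3) · ∏ g_i(k_i), where (1+z)^5 gives the falling factorial (5)_k; (1+z)^4 gives the falling factorial (4)_k; e^{3z} gives (3)^k.
g_1(k) for k = 0…5: 1, 5, 20, 60, 120, 120.
g_2(k) for k = 0…5: 1, 4, 12, 24, 24, 0.
g_3(k) for k = 0…5: 1, 3, 9, 27, 81, 243.
First combine the last two factors: h(k) = Σ_j C(k,j)·g_2(j)·g_3(k−j) for k = 0…5: 1, 7, 45, 267, 1473, 7623.
c_5 = Σ_k C(5,k)·g_1(k)·h(5−k) = 1·1·7623 + 5·5·1473 + 10·20·267 + 10·60·45 + 5·120·7 + 1·120·1 = 7623 + 36825 + 53400 + 27000 + 4200 + 120 = 129168.

129168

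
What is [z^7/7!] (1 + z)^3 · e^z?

The EGF product rule gives c_7 = Σ_{k_1+k_2=7} C(7; k_1,k_2) · ∏ g_i(k_i), where (1+z)^3 gives the falling factorial (3)_k; e^z gives (1)^k.
g_1(k) for k = 0…7: 1, 3, 6, 6, 0, 0, 0, 0.
g_2(k) for k = 0…7: 1, 1, 1, 1, 1, 1, 1, 1.
c_7 = Σ_k C(7,k)·g_1(k)·g_2(7−k) = 1·1·1 + 7·3·1 + 21·6·1 + 35·6·1 = 1 + 21 + 126 + 210 = 358.

358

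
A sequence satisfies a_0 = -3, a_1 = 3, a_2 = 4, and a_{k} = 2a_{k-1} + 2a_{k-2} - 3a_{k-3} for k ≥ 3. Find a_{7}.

651

The ordinary generating function has denominator 1 - 2t - 2t^2 + 3t^3.
Iterating the recurrence: a_0,…,a_{7} = -3, 3, 4, 23, 45, 124, 269, 651.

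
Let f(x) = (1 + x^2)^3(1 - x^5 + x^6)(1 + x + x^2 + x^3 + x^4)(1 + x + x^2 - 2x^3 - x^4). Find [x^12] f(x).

(1 + x^2)^3 has coefficients 1,0,3,0,3,0,1 for degrees 0…6.
(1 - x^5 + x^6) has coefficients 1,0,0,0,0,-1,1,0,0,0,0,0,0 for degrees 0…12.
Multiplying by (1 + x + x^2 + x^3 + x^4) gives running coefficients 1,1,1,1,1,-1,0,0,0,0,1,0,0 for degrees 0…12.
Finally multiplying by (1 + x + x^2 - 2x^3 - x^4), the product of all factors after the first has coefficients 1,2,3,1,0,-2,-3,-4,1,1,1,1,1 for degrees 0…12.
[x^12] = 1·1 + 3·1 + 3·1 + 1·(-3) = 4.

4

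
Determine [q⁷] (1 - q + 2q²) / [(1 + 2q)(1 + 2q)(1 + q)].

The denominator gives the recurrence a_n = −5a_(n−1) − 8a_(n−2) − 4a_(n−3) for n ≥ 3; the numerator fixes a_0 = 1, a_1 = -6, a_2 = 24.
Iterating: 1, -6, 24, -76, 212, -548, 1348, -3204, so a_7 = -3204.

-3204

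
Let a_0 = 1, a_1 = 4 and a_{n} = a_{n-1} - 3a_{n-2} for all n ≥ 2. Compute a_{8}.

The ordinary generating function has denominator 1 - y + 3y^2.
Iterating the recurrence: a_0,…,a_{8} = 1, 4, 1, -11, -14, 19, 61, 4, -179.

-179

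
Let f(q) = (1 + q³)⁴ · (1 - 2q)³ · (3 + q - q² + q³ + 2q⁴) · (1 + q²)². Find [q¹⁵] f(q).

(1 + q³)⁴ has coefficients 1,0,0,4,0,0,6,0,0,4,0,0,1 for degrees 0…12.
(1 - 2q)³ has coefficients 1,-6,12,-8,0,0,0,0,0,0,0,0,0,0,0,0 for degrees 0…15.
Multiplying by (3 + q - q² + q³ + 2q⁴) gives running coefficients 3,-17,29,-5,-24,8,16,-16,0,0,0,0,0,0,0,0 for degrees 0…15.
Finally multiplying by (1 + q²)², the product of all factors after the first has coefficients 3,-17,35,-39,37,-19,-3,-5,8,-24,16,-16,0,0,0,0 for degrees 0…15.
[q¹⁵] = 1·0 + 4·0 + 6·(-24) + 4·(-3) + 1·(-39) = -195.

-195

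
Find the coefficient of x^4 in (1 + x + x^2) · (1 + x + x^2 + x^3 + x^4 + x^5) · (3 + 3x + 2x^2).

24

(1 + x + x^2) has coefficients 1,1,1 for degrees 0…2.
(1 + x + x^2 + x^3 + x^4 + x^5) has coefficients 1,1,1,1,1 for degrees 0…4.
Finally multiplying by (3 + 3x + 2x^2), the product of all factors after the first has coefficients 3,6,8,8,8 for degrees 0…4.
[x^4] = 1·8 + 1·8 + 1·8 = 24.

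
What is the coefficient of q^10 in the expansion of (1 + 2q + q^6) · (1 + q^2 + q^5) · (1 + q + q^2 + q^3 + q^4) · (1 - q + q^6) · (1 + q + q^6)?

11

(1 + 2q + q^6) has coefficients 1,2,0,0,0,0,1 for degrees 0…6.
(1 + q^2 + q^5) has coefficients 1,0,1,0,0,1,0,0,0,0,0 for degrees 0…10.
Multiplying by (1 + q + q^2 + q^3 + q^4) gives running coefficients 1,1,2,2,2,2,2,1,1,1,0 for degrees 0…10.
Multiplying by (1 - q + q^6) gives running coefficients 1,0,1,0,0,0,1,0,2,2,1 for degrees 0…10.
Finally multiplying by (1 + q + q^6), the product of all factors after the first has coefficients 1,1,1,1,0,0,2,1,3,4,3 for degrees 0…10.
[q^10] = 1·3 + 2·4 + 1·0 = 11.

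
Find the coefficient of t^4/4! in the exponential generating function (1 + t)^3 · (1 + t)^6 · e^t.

5509

The EGF product rule gives c_4 = Σ_{k_1+k_2+k_3=4} C(4; k_1,k_2,k_3) · ∏ g_i(k_i), where (1+t)^3 gives the falling factorial (3)_k; (1+t)^6 gives the falling factorial (6)_k; e^t gives (1)^k.
g_1(k) for k = 0…4: 1, 3, 6, 6, 0.
g_2(k) for k = 0…4: 1, 6, 30, 120, 360.
g_3(k) for k = 0…4: 1, 1, 1, 1, 1.
First combine the last two factors: h(k) = Σ_j C(k,j)·g_2(j)·g_3(k−j) for k = 0…4: 1, 7, 43, 229, 1045.
c_4 = Σ_k C(4,k)·g_1(k)·h(4−k) = 1·1·1045 + 4·3·229 + 6·6·43 + 4·6·7 = 1045 + 2748 + 1548 + 168 = 5509.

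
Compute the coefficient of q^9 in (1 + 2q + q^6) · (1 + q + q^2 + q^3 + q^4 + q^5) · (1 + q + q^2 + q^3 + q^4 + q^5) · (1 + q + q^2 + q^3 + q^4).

(1 + 2q + q^6) has coefficients 1,2,0,0,0,0,1 for degrees 0…6.
(1 + q + q^2 + q^3 + q^4 + q^5) has coefficients 1,1,1,1,1,1,0,0,0,0 for degrees 0…9.
Multiplying by (1 + q + q^2 + q^3 + q^4 + q^5) gives running coefficients 1,2,3,4,5,6,5,4,3,2 for degrees 0…9.
Finally multiplying by (1 + q + q^2 + q^3 + q^4), the product of all factors after the first has coefficients 1,3,6,10,15,20,23,24,23,20 for degrees 0…9.
[q^9] = 1·20 + 2·23 + 1·10 = 76.

76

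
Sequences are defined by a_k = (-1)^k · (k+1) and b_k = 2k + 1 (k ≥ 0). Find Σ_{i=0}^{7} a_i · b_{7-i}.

4

This is [x^7] in the product of the two ordinary generating functions.
Σ = 1·15 − 2·13 + 3·11 − 4·9 + 5·7 − 6·5 + 7·3 − 8·1 = 4.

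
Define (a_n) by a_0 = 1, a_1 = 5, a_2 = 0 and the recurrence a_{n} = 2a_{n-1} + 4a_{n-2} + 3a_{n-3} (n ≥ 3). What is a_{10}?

101361

The ordinary generating function has denominator 1 - 2z - 4z^2 - 3z^3.
Iterating the recurrence: a_0,…,a_{10} = 1, 5, 0, 23, 61, 214, 741, 2521, 8648, 29603, 101361.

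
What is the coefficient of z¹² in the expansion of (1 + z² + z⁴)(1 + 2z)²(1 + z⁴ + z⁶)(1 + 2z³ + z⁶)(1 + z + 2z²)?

(1 + z² + z⁴) has coefficients 1,0,1,0,1 for degrees 0…4.
(1 + 2z)² has coefficients 1,4,4,0,0,0,0,0,0,0,0,0,0 for degrees 0…12.
Multiplying by (1 + z⁴ + z⁶) gives running coefficients 1,4,4,0,1,4,5,4,4,0,0,0,0 for degrees 0…12.
Multiplying by (1 + 2z³ + z⁶) gives running coefficients 1,4,4,2,9,12,6,10,16,10,9,12,5 for degrees 0…12.
Finally multiplying by (1 + z + 2z²), the product of all factors after the first has coefficients 1,5,10,14,19,25,36,40,38,46,51,41,35 for degrees 0…12.
[z¹²] = 1·35 + 1·51 + 1·38 = 124.

124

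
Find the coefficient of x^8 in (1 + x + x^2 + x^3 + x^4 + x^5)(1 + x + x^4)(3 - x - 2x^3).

(1 + x + x^2 + x^3 + x^4 + x^5) has coefficients 1,1,1,1,1,1 for degrees 0…5.
(1 + x + x^4) has coefficients 1,1,0,0,1,0,0,0,0 for degrees 0…8.
Finally multiplying by (3 - x - 2x^3), the product of all factors after the first has coefficients 3,2,-1,-2,1,-1,0,-2,0 for degrees 0…8.
[x^8] = 1·0 + 1·(-2) + 1·0 + 1·(-1) + 1·1 + 1·(-2) = -4.

-4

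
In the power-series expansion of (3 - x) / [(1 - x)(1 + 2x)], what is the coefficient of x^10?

2390

Partial fractions give a closed form: a_n = (2/3)·1^n + (7/3)·(-2)^n.
At n = 10: a_10 = 2390.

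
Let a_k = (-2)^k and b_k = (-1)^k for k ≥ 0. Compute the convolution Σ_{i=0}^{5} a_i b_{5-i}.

-63

The convolution is the t^5 coefficient of A(t)B(t).
Σ = 1·(-1) − 2·1 + 4·(-1) − 8·1 + 16·(-1) − 32·1 = -63.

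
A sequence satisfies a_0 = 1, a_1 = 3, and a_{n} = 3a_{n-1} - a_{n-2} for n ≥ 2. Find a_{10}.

The ordinary generating function has denominator 1 - 3x + x^2.
Iterating the recurrence: a_0,…,a_{10} = 1, 3, 8, 21, 55, 144, 377, 987, 2584, 6765, 17711.

17711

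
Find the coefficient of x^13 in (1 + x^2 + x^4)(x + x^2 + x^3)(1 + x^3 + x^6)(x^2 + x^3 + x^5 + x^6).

(1 + x^2 + x^4) has coefficients 1,0,1,0,1 for degrees 0…4.
(x + x^2 + x^3) has coefficients 0,1,1,1,0,0,0,0,0,0,0,0,0,0 for degrees 0…13.
Multiplying by (1 + x^3 + x^6) gives running coefficients 0,1,1,1,1,1,1,1,1,1,0,0,0,0 for degrees 0…13.
Finally multiplying by (x^2 + x^3 + x^5 + x^6), the product of all factors after the first has coefficients 0,0,0,1,2,2,3,4,4,4,4,4,3,2 for degrees 0…13.
[x^13] = 1·2 + 1·4 + 1·4 = 10.

10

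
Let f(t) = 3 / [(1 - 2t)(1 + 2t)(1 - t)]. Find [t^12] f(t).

16383

Partial fractions give a closed form: a_n = (3)·2^n + (1)·(-2)^n + (-1)·1^n.
At n = 12: a_12 = 16383.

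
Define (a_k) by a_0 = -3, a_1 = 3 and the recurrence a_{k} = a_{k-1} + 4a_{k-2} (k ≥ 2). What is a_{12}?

-33153

The ordinary generating function has denominator 1 - t - 4t^2.
Iterating the recurrence: a_0,…,a_{12} = -3, 3, -9, 3, -33, -21, -153, -237, -849, -1797, -5193, -12381, -33153.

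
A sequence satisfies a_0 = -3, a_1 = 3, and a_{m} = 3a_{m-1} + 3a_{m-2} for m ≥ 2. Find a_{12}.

1205037

The ordinary generating function has denominator 1 - 3q - 3q^2.
Iterating the recurrence: a_0,…,a_{12} = -3, 3, 0, 9, 27, 108, 405, 1539, 5832, 22113, 83835, 317844, 1205037.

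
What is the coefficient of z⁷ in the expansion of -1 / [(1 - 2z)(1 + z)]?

Partial fractions give a closed form: a_n = (-2/3)·2^n + (-1/3)·(-1)^n.
At n = 7: a_7 = -85.

-85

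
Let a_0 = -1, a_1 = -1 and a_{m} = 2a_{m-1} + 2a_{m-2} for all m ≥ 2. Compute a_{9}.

-4240

The ordinary generating function has denominator 1 - 2x - 2x^2.
Iterating the recurrence: a_0,…,a_{9} = -1, -1, -4, -10, -28, -76, -208, -568, -1552, -4240.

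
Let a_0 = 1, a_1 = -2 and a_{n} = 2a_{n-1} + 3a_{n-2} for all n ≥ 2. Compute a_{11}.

The ordinary generating function has denominator 1 - 2z - 3z^2.
Iterating the recurrence: a_0,…,a_{11} = 1, -2, -1, -8, -19, -62, -181, -548, -1639, -4922, -14761, -44288.

-44288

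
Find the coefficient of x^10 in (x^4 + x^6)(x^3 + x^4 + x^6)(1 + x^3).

3

(x^4 + x^6) has coefficients 0,0,0,0,1,0,1 for degrees 0…6.
(x^3 + x^4 + x^6) has coefficients 0,0,0,1,1,0,1,0,0,0,0 for degrees 0…10.
Finally multiplying by (1 + x^3), the product of all factors after the first has coefficients 0,0,0,1,1,0,2,1,0,1,0 for degrees 0…10.
[x^10] = 1·2 + 1·1 = 3.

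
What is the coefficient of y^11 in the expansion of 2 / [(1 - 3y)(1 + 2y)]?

Partial fractions give a closed form: a_n = (6/5)·3^n + (4/5)·(-2)^n.
At n = 11: a_11 = 210938.

210938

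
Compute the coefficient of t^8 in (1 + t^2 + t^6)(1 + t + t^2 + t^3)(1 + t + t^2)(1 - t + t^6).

(1 + t^2 + t^6) has coefficients 1,0,1,0,0,0,1 for degrees 0…6.
(1 + t + t^2 + t^3) has coefficients 1,1,1,1,0,0,0,0,0 for degrees 0…8.
Multiplying by (1 + t + t^2) gives running coefficients 1,2,3,3,2,1,0,0,0 for degrees 0…8.
Finally multiplying by (1 - t + t^6), the product of all factors after the first has coefficients 1,1,1,0,-1,-1,0,2,3 for degrees 0…8.
[t^8] = 1·3 + 1·0 + 1·1 = 4.

4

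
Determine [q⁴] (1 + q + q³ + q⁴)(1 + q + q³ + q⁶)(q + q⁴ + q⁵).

(1 + q + q³ + q⁴) has coefficients 1,1,0,1,1 for degrees 0…4.
(1 + q + q³ + q⁶) has coefficients 1,1,0,1,0 for degrees 0…4.
Finally multiplying by (q + q⁴ + q⁵), the product of all factors after the first has coefficients 0,1,1,0,2 for degrees 0…4.
[q⁴] = 1·2 + 1·0 + 1·1 + 1·0 = 3.

3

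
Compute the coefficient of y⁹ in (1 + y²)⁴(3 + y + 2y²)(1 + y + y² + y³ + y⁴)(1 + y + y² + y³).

(1 + y²)⁴ has coefficients 1,0,4,0,6,0,4,0,1 for degrees 0…8.
(3 + y + 2y²) has coefficients 3,1,2,0,0,0,0,0,0,0 for degrees 0…9.
Multiplying by (1 + y + y² + y³ + y⁴) gives running coefficients 3,4,6,6,6,3,2,0,0,0 for degrees 0…9.
Finally multiplying by (1 + y + y² + y³), the product of all factors after the first has coefficients 3,7,13,19,22,21,17,11,5,2 for degrees 0…9.
[y⁹] = 1·2 + 4·11 + 6·21 + 4·19 + 1·7 = 255.

255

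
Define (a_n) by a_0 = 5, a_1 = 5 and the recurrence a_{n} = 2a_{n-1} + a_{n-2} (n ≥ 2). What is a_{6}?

495

The ordinary generating function has denominator 1 - 2q - q^2.
Iterating the recurrence: a_0,…,a_{6} = 5, 5, 15, 35, 85, 205, 495.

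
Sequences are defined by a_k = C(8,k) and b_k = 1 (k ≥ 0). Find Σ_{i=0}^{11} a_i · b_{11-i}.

256

The convolution is the x^11 coefficient of A(x)B(x).
Σ = 1·1 + 8·1 + 28·1 + 56·1 + 70·1 + 56·1 + 28·1 + 8·1 + 1·1 + 0·1 + 0·1 + 0·1 = 256.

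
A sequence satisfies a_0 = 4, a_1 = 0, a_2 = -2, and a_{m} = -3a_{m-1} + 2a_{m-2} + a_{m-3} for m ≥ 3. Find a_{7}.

The ordinary generating function has denominator 1 + 3x - 2x^2 - x^3.
Iterating the recurrence: a_0,…,a_{7} = 4, 0, -2, 10, -34, 120, -418, 1460.

1460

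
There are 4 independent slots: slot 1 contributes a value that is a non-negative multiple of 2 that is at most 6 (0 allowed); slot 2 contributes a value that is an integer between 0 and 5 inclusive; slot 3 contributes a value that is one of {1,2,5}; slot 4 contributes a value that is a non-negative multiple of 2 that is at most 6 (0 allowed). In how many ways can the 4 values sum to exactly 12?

The generating function for the choices is (1 + y² + y⁴ + y⁶)·(1 + y + y² + y³ + y⁴ + y⁵)·(y + y² + y⁵)·(1 + y² + y⁴ + y⁶); the count is [y¹²].
(1 + y² + y⁴ + y⁶) has coefficients 1,0,1,0,1,0,1 for degrees 0…6.
(1 + y + y² + y³ + y⁴ + y⁵) has coefficients 1,1,1,1,1,1,0,0,0,0,0,0,0 for degrees 0…12.
Multiplying by (y + y² + y⁵) gives running coefficients 0,1,2,2,2,3,3,2,1,1,1,0,0 for degrees 0…12.
Finally multiplying by (1 + y² + y⁴ + y⁶), the product of all factors after the first has coefficients 0,1,2,3,4,6,7,8,8,8,7,6,5 for degrees 0…12.
[y¹²] = 1·5 + 1·7 + 1·8 + 1·7 = 27.

27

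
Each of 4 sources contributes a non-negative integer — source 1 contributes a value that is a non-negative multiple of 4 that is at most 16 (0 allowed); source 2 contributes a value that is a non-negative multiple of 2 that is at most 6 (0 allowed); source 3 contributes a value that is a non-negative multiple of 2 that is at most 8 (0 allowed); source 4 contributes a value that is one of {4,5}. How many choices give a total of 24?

9

The generating function for the choices is (1 + x⁴ + x⁸ + x¹² + x¹⁶)·(1 + x² + x⁴ + x⁶)·(1 + x² + x⁴ + x⁶ + x⁸)·(x⁴ + x⁵); the count is [x²⁴].
(1 + x⁴ + x⁸ + x¹² + x¹⁶) has coefficients 1,0,0,0,1,0,0,0,1,0,0,0,1,0,0,0,1 for degrees 0…16.
(1 + x² + x⁴ + x⁶) has coefficients 1,0,1,0,1,0,1,0,0,0,0,0,0,0,0,0,0,0,0,0,0,0,0,0,0 for degrees 0…24.
Multiplying by (1 + x² + x⁴ + x⁶ + x⁸) gives running coefficients 1,0,2,0,3,0,4,0,4,0,3,0,2,0,1,0,0,0,0,0,0,0,0,0,0 for degrees 0…24.
Finally multiplying by (x⁴ + x⁵), the product of all factors after the first has coefficients 0,0,0,0,1,1,2,2,3,3,4,4,4,4,3,3,2,2,1,1,0,0,0,0,0 for degrees 0…24.
[x²⁴] = 1·0 + 1·0 + 1·2 + 1·4 + 1·3 = 9.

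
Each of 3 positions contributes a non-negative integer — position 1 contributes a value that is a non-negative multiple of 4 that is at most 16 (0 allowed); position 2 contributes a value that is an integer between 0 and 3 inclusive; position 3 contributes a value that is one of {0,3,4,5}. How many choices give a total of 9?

4

The generating function for the choices is (1 + z⁴ + z⁸ + z¹² + z¹⁶)·(1 + z + z² + z³)·(1 + z³ + z⁴ + z⁵); the count is [z⁹].
(1 + z⁴ + z⁸ + z¹² + z¹⁶) has coefficients 1,0,0,0,1,0,0,0,1,0 for degrees 0…9.
(1 + z + z² + z³) has coefficients 1,1,1,1,0,0,0,0,0,0 for degrees 0…9.
Finally multiplying by (1 + z³ + z⁴ + z⁵), the product of all factors after the first has coefficients 1,1,1,2,2,3,3,2,1,0 for degrees 0…9.
[z⁹] = 1·0 + 1·3 + 1·1 = 4.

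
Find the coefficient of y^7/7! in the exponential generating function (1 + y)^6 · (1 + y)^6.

The EGF product rule gives c_7 = Σ_{k_1+k_2=7} C(7; k_1,k_2) · ∏ g_i(k_i), where (1+y)^6 gives the falling factorial (6)_k; (1+y)^6 gives the falling factorial (6)_k.
g_1(k) for k = 0…7: 1, 6, 30, 120, 360, 720, 720, 0.
g_2(k) for k = 0…7: 1, 6, 30, 120, 360, 720, 720, 0.
c_7 = Σ_k C(7,k)·g_1(k)·g_2(7−k) = 7·6·720 + 21·30·720 + 35·120·360 + 35·360·120 + 21·720·30 + 7·720·6 = 30240 + 453600 + 1512000 + 1512000 + 453600 + 30240 = 3991680.

3991680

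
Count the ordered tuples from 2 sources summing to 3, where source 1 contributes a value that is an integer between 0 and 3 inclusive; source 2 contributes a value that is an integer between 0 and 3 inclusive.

4

The generating function for the choices is (1 + x + x^2 + x^3)·(1 + x + x^2 + x^3); the count is [x^3].
(1 + x + x^2 + x^3) has coefficients 1,1,1,1 for degrees 0…3.
(1 + x + x^2 + x^3) has coefficients 1,1,1,1 for degrees 0…3.
[x^3] = 1·1 + 1·1 + 1·1 + 1·1 = 4.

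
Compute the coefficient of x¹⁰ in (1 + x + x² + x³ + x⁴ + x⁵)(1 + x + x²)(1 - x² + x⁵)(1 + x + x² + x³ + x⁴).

8

(1 + x + x² + x³ + x⁴ + x⁵) has coefficients 1,1,1,1,1,1 for degrees 0…5.
(1 + x + x²) has coefficients 1,1,1,0,0,0,0,0,0,0,0 for degrees 0…10.
Multiplying by (1 - x² + x⁵) gives running coefficients 1,1,0,-1,-1,1,1,1,0,0,0 for degrees 0…10.
Finally multiplying by (1 + x + x² + x³ + x⁴), the product of all factors after the first has coefficients 1,2,2,1,0,0,0,1,2,3,2 for degrees 0…10.
[x¹⁰] = 1·2 + 1·3 + 1·2 + 1·1 + 1·0 + 1·0 = 8.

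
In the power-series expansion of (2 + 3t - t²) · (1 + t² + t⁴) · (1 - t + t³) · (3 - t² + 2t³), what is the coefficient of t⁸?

16

(2 + 3t - t²) has coefficients 2,3,-1 for degrees 0…2.
(1 + t² + t⁴) has coefficients 1,0,1,0,1,0,0,0,0 for degrees 0…8.
Multiplying by (1 - t + t³) gives running coefficients 1,-1,1,0,1,0,0,1,0 for degrees 0…8.
Finally multiplying by (3 - t² + 2t³), the product of all factors after the first has coefficients 3,-3,2,3,0,2,-1,5,0 for degrees 0…8.
[t⁸] = 2·0 + 3·5 − 1·(-1) = 16.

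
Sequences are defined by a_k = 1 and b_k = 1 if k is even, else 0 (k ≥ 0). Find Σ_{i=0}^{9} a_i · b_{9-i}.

5

The convolution is the t^9 coefficient of A(t)B(t).
Σ = 1·0 + 1·1 + 1·0 + 1·1 + 1·0 + 1·1 + 1·0 + 1·1 + 1·0 + 1·1 = 5.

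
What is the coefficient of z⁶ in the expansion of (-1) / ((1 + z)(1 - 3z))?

-547

The denominator gives the recurrence a_n = 2a_(n−1) + 3a_(n−2) for n ≥ 3; the numerator fixes a_0 = -1, a_1 = -2, a_2 = -7.
Iterating: -1, -2, -7, -20, -61, -182, -547, so a_6 = -547.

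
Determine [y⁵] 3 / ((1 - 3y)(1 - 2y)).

The denominator gives the recurrence a_n = 5a_(n−1) − 6a_(n−2) for n ≥ 2; the numerator fixes a_0 = 3, a_1 = 15.
Iterating: 3, 15, 57, 195, 633, 1995, so a_5 = 1995.

1995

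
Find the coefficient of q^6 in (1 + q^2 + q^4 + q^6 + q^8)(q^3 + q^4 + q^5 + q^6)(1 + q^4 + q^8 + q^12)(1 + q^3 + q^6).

3

(1 + q^2 + q^4 + q^6 + q^8) has coefficients 1,0,1,0,1,0,1 for degrees 0…6.
(q^3 + q^4 + q^5 + q^6) has coefficients 0,0,0,1,1,1,1 for degrees 0…6.
Multiplying by (1 + q^4 + q^8 + q^12) gives running coefficients 0,0,0,1,1,1,1 for degrees 0…6.
Finally multiplying by (1 + q^3 + q^6), the product of all factors after the first has coefficients 0,0,0,1,1,1,2 for degrees 0…6.
[q^6] = 1·2 + 1·1 + 1·0 + 1·0 = 3.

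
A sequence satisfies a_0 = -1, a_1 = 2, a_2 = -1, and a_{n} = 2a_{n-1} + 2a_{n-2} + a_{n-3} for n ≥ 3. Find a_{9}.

The ordinary generating function has denominator 1 - 2q - 2q^2 - q^3.
Iterating the recurrence: a_0,…,a_{9} = -1, 2, -1, 1, 2, 5, 15, 42, 119, 337.

337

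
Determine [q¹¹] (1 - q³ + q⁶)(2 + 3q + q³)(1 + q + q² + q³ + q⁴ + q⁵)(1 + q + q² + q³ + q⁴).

(1 - q³ + q⁶) has coefficients 1,0,0,-1,0,0,1 for degrees 0…6.
(2 + 3q + q³) has coefficients 2,3,0,1,0,0,0,0,0,0,0,0 for degrees 0…11.
Multiplying by (1 + q + q² + q³ + q⁴ + q⁵) gives running coefficients 2,5,5,6,6,6,4,1,1,0,0,0 for degrees 0…11.
Finally multiplying by (1 + q + q² + q³ + q⁴), the product of all factors after the first has coefficients 2,7,12,18,24,28,27,23,18,12,6,2 for degrees 0…11.
[q¹¹] = 1·2 − 1·18 + 1·28 = 12.

12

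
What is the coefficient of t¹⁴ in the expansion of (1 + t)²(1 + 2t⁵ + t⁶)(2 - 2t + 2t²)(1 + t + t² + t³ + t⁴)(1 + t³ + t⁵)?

38

(1 + t)² has coefficients 1,2,1 for degrees 0…2.
(1 + 2t⁵ + t⁶) has coefficients 1,0,0,0,0,2,1,0,0,0,0,0,0,0,0 for degrees 0…14.
Multiplying by (2 - 2t + 2t²) gives running coefficients 2,-2,2,0,0,4,-2,2,2,0,0,0,0,0,0 for degrees 0…14.
Multiplying by (1 + t + t² + t³ + t⁴) gives running coefficients 2,0,2,2,2,4,4,4,6,6,2,4,2,0,0 for degrees 0…14.
Finally multiplying by (1 + t³ + t⁵), the product of all factors after the first has coefficients 2,0,2,4,2,8,6,8,12,12,10,14,12,8,10 for degrees 0…14.
[t¹⁴] = 1·10 + 2·8 + 1·12 = 38.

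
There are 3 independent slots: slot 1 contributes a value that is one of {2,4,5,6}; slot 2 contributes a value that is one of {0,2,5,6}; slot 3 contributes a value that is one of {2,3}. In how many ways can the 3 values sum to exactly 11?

The generating function for the choices is (t² + t⁴ + t⁵ + t⁶)·(1 + t² + t⁵ + t⁶)·(t² + t³); the count is [t¹¹].
(t² + t⁴ + t⁵ + t⁶) has coefficients 0,0,1,0,1,1,1 for degrees 0…6.
(1 + t² + t⁵ + t⁶) has coefficients 1,0,1,0,0,1,1,0,0,0,0,0 for degrees 0…11.
Finally multiplying by (t² + t³), the product of all factors after the first has coefficients 0,0,1,1,1,1,0,1,2,1,0,0 for degrees 0…11.
[t¹¹] = 1·1 + 1·1 + 1·0 + 1·1 = 3.

3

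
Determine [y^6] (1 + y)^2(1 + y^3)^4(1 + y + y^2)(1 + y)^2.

63

(1 + y)^2 has coefficients 1,2,1 for degrees 0…2.
(1 + y^3)^4 has coefficients 1,0,0,4,0,0,6 for degrees 0…6.
Multiplying by (1 + y + y^2) gives running coefficients 1,1,1,4,4,4,6 for degrees 0…6.
Finally multiplying by (1 + y)^2, the product of all factors after the first has coefficients 1,3,4,7,13,16,18 for degrees 0…6.
[y^6] = 1·18 + 2·16 + 1·13 = 63.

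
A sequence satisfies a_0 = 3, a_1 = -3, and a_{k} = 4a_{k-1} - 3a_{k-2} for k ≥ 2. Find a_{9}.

-59043

The ordinary generating function has denominator 1 - 4q + 3q^2.
Iterating the recurrence: a_0,…,a_{9} = 3, -3, -21, -75, -237, -723, -2181, -6555, -19677, -59043.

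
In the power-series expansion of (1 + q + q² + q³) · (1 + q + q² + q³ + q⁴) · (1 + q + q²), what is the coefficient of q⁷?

6

(1 + q + q² + q³) has coefficients 1,1,1,1 for degrees 0…3.
(1 + q + q² + q³ + q⁴) has coefficients 1,1,1,1,1,0,0,0 for degrees 0…7.
Finally multiplying by (1 + q + q²), the product of all factors after the first has coefficients 1,2,3,3,3,2,1,0 for degrees 0…7.
[q⁷] = 1·0 + 1·1 + 1·2 + 1·3 = 6.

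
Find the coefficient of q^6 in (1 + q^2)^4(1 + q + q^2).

(1 + q^2)^4 has coefficients 1,0,4,0,6,0,4 for degrees 0…6.
(1 + q + q^2) has coefficients 1,1,1,0,0,0,0 for degrees 0…6.
[q^6] = 1·0 + 4·0 + 6·1 + 4·1 = 10.

10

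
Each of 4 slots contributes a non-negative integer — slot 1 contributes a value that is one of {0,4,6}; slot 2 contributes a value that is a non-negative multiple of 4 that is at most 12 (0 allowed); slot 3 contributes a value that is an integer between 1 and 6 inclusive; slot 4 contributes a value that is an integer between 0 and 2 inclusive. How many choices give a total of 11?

The generating function for the choices is (1 + x⁴ + x⁶)·(1 + x⁴ + x⁸ + x¹²)·(x + x² + x³ + x⁴ + x⁵ + x⁶)·(1 + x + x²); the count is [x¹¹].
(1 + x⁴ + x⁶) has coefficients 1,0,0,0,1,0,1 for degrees 0…6.
(1 + x⁴ + x⁸ + x¹²) has coefficients 1,0,0,0,1,0,0,0,1,0,0,0 for degrees 0…11.
Multiplying by (x + x² + x³ + x⁴ + x⁵ + x⁶) gives running coefficients 0,1,1,1,1,2,2,1,1,2,2,1 for degrees 0…11.
Finally multiplying by (1 + x + x²), the product of all factors after the first has coefficients 0,1,2,3,3,4,5,5,4,4,5,5 for degrees 0…11.
[x¹¹] = 1·5 + 1·5 + 1·4 = 14.

14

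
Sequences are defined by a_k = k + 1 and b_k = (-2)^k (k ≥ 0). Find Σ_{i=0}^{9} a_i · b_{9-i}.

-224

Write out a_i and b_{9-i} for i = 0,…,9 and sum the products.
Σ = 1·(-512) + 2·256 + 3·(-128) + 4·64 + 5·(-32) + 6·16 + 7·(-8) + 8·4 + 9·(-2) + 10·1 = -224.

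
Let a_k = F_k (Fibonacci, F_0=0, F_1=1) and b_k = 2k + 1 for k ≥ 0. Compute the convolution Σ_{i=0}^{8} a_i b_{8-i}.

212

Write out a_i and b_{8-i} for i = 0,…,8 and sum the products.
Σ = 0·17 + 1·15 + 1·13 + 2·11 + 3·9 + 5·7 + 8·5 + 13·3 + 21·1 = 212.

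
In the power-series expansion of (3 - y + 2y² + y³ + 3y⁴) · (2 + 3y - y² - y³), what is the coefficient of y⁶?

(3 - y + 2y² + y³ + 3y⁴) has coefficients 3,-1,2,1,3 for degrees 0…4.
(2 + 3y - y² - y³) has coefficients 2,3,-1,-1,0,0,0 for degrees 0…6.
[y⁶] = 3·0 − 1·0 + 2·0 + 1·(-1) + 3·(-1) = -4.

-4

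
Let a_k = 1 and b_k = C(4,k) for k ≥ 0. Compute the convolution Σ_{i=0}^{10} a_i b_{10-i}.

16

Write out a_i and b_{10-i} for i = 0,…,10 and sum the products.
Σ = 1·0 + 1·0 + 1·0 + 1·0 + 1·0 + 1·0 + 1·1 + 1·4 + 1·6 + 1·4 + 1·1 = 16.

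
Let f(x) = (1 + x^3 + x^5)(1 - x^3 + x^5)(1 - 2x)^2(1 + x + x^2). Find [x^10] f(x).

-3

(1 + x^3 + x^5) has coefficients 1,0,0,1,0,1 for degrees 0…5.
(1 - x^3 + x^5) has coefficients 1,0,0,-1,0,1,0,0,0,0,0 for degrees 0…10.
Multiplying by (1 - 2x)^2 gives running coefficients 1,-4,4,-1,4,-3,-4,4,0,0,0 for degrees 0…10.
Finally multiplying by (1 + x + x^2), the product of all factors after the first has coefficients 1,-3,1,-1,7,0,-3,-3,0,4,0 for degrees 0…10.
[x^10] = 1·0 + 1·(-3) + 1·0 = -3.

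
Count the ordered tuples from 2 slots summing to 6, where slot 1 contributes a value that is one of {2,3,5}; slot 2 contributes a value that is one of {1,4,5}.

2

The generating function for the choices is (q^2 + q^3 + q^5)·(q + q^4 + q^5); the count is [q^6].
(q^2 + q^3 + q^5) has coefficients 0,0,1,1,0,1 for degrees 0…5.
(q + q^4 + q^5) has coefficients 0,1,0,0,1,1,0 for degrees 0…6.
[q^6] = 1·1 + 1·0 + 1·1 = 2.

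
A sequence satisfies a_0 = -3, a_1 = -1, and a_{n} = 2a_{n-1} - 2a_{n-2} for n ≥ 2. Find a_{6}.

-16

The ordinary generating function has denominator 1 - 2y + 2y^2.
Iterating the recurrence: a_0,…,a_{6} = -3, -1, 4, 10, 12, 4, -16.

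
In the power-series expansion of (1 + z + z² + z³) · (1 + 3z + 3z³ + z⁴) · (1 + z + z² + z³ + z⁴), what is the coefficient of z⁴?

23

(1 + z + z² + z³) has coefficients 1,1,1,1 for degrees 0…3.
(1 + 3z + 3z³ + z⁴) has coefficients 1,3,0,3,1 for degrees 0…4.
Finally multiplying by (1 + z + z² + z³ + z⁴), the product of all factors after the first has coefficients 1,4,4,7,8 for degrees 0…4.
[z⁴] = 1·8 + 1·7 + 1·4 + 1·4 = 23.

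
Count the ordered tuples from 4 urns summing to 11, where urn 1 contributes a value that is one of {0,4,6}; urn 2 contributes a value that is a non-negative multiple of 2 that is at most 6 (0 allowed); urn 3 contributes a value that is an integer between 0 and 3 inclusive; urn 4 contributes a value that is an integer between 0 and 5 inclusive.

28

The generating function for the choices is (1 + z⁴ + z⁶)·(1 + z² + z⁴ + z⁶)·(1 + z + z² + z³)·(1 + z + z² + z³ + z⁴ + z⁵); the count is [z¹¹].
(1 + z⁴ + z⁶) has coefficients 1,0,0,0,1,0,1 for degrees 0…6.
(1 + z² + z⁴ + z⁶) has coefficients 1,0,1,0,1,0,1,0,0,0,0,0 for degrees 0…11.
Multiplying by (1 + z + z² + z³) gives running coefficients 1,1,2,2,2,2,2,2,1,1,0,0 for degrees 0…11.
Finally multiplying by (1 + z + z² + z³ + z⁴ + z⁵), the product of all factors after the first has coefficients 1,2,4,6,8,10,11,12,11,10,8,6 for degrees 0…11.
[z¹¹] = 1·6 + 1·12 + 1·10 = 28.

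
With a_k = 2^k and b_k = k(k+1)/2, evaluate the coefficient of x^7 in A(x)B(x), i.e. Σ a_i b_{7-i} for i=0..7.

This is [x^7] in the product of the two ordinary generating functions.
Σ = 1·28 + 2·21 + 4·15 + 8·10 + 16·6 + 32·3 + 64·1 + 128·0 = 466.

466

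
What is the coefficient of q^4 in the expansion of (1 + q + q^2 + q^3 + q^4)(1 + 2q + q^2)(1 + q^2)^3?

19

(1 + q + q^2 + q^3 + q^4) has coefficients 1,1,1,1,1 for degrees 0…4.
(1 + 2q + q^2) has coefficients 1,2,1,0,0 for degrees 0…4.
Finally multiplying by (1 + q^2)^3, the product of all factors after the first has coefficients 1,2,4,6,6 for degrees 0…4.
[q^4] = 1·6 + 1·6 + 1·4 + 1·2 + 1·1 = 19.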